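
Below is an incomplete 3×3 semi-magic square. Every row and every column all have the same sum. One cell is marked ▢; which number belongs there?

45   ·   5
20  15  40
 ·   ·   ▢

30

Row 2 is complete and sums to 75; that is the magic constant.
Row 1 needs 75; the known cells sum to 50, so (1,2) = 25.
Column 1 needs 75; the known cells sum to 65, so (3,1) = 10.
Using column 2: 25 + 15 + ? → (3,2) = 75 − 40 = 35.
Column 3 needs 75; the known cells sum to 45, so (3,3) = 30.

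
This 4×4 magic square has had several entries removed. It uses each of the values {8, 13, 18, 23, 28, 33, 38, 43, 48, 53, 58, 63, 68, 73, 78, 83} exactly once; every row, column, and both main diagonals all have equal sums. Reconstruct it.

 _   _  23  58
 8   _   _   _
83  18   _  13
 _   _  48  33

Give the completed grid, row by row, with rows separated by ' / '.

28 73 23 58 / 8 53 43 78 / 83 18 68 13 / 63 38 48 33

The 16 entries sum to 728, so each line sums to 728/4 = 182.
Using row 3: 83 + 18 + 13 + ? → (3,3) = 182 − 114 = 68.
Column 3: 23 + 68 + 48 + ? = 182, so (2,3) = 43.
The remaining cell in column 4 is (2,4) = 182 − 104 = 78.
Anti-diagonal: 58 + 43 + 18 + ? = 182, so (4,1) = 63.
The remaining cell in row 2 is (2,2) = 182 − 129 = 53.
Using row 4: 63 + 48 + 33 + ? → (4,2) = 182 − 144 = 38.
Column 1 needs 182; the known cells sum to 154, so (1,1) = 28.
From column 2, 182 − (53 + 18 + 38) gives (1,2) = 73.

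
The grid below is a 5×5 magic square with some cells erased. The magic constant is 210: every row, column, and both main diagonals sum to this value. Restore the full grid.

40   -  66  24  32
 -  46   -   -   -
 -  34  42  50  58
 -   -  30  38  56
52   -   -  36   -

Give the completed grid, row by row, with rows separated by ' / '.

40 48 66 24 32 / 28 46 54 62 20 / 26 34 42 50 58 / 64 22 30 38 56 / 52 60 18 36 44

Row 1: 40 + 66 + 24 + 32 + ? = 210, so (1,2) = 48.
The remaining cell in row 3 is (3,1) = 210 − 184 = 26.
Column 4 needs 210; the known cells sum to 148, so (2,4) = 62.
Main diagonal must total 210; the given cells sum to 166, so (5,5) = 44.
The remaining cell in anti-diagonal is (4,2) = 210 − 188 = 22.
From row 4, 210 − (22 + 30 + 38 + 56) gives (4,1) = 64.
Column 1: 40 + 26 + 64 + 52 + ? = 210, so (2,1) = 28.
The remaining cell in column 2 is (5,2) = 210 − 150 = 60.
From column 5, 210 − (32 + 58 + 56 + 44) gives (2,5) = 20.
From row 2, 210 − (28 + 46 + 62 + 20) gives (2,3) = 54.
The remaining cell in row 5 is (5,3) = 210 − 192 = 18.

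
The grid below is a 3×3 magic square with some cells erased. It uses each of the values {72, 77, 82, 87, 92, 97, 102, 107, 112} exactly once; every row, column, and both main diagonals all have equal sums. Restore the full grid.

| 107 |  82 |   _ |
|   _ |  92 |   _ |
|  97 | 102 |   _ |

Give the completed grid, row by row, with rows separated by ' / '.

The 9 entries sum to 828, so each line sums to 828/3 = 276.
The remaining cell in row 1 is (1,3) = 276 − 189 = 87.
From row 3, 276 − (97 + 102) gives (3,3) = 77.
Column 1 needs 276; the known cells sum to 204, so (2,1) = 72.
Column 3 needs 276; the known cells sum to 164, so (2,3) = 112.

107 82 87 / 72 92 112 / 97 102 77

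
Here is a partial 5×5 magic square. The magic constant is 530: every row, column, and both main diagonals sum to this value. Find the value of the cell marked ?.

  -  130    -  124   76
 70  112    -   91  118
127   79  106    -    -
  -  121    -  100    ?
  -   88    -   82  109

142

Row 2 must total 530; the given cells sum to 391, so (2,3) = 139.
Column 4 needs 530; the known cells sum to 397, so (3,4) = 133.
Using main diagonal: 112 + 106 + 100 + 109 + ? → (1,1) = 530 − 427 = 103.
Anti-diagonal must total 530; the given cells sum to 394, so (5,1) = 136.
Row 1 must total 530; the given cells sum to 433, so (1,3) = 97.
Row 3 needs 530; the known cells sum to 445, so (3,5) = 85.
From row 5, 530 − (136 + 88 + 82 + 109) gives (5,3) = 115.
The remaining cell in column 1 is (4,1) = 530 − 436 = 94.
The remaining cell in column 3 is (4,3) = 530 − 457 = 73.
Column 5: 76 + 118 + 85 + 109 + ? = 530, so (4,5) = 142.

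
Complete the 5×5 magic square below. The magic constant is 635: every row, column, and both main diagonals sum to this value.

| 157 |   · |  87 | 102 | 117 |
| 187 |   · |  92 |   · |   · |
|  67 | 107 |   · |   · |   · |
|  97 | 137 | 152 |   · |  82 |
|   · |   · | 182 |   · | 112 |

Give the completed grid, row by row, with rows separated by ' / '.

157 172 87 102 117 / 187 77 92 132 147 / 67 107 122 162 177 / 97 137 152 167 82 / 127 142 182 72 112

Row 1: 157 + 87 + 102 + 117 + ? = 635, so (1,2) = 172.
Row 4 needs 635; the known cells sum to 468, so (4,4) = 167.
Column 1 must total 635; the given cells sum to 508, so (5,1) = 127.
The remaining cell in column 3 is (3,3) = 635 − 513 = 122.
Main diagonal must total 635; the given cells sum to 558, so (2,2) = 77.
From anti-diagonal, 635 − (117 + 122 + 137 + 127) gives (2,4) = 132.
Row 2 needs 635; the known cells sum to 488, so (2,5) = 147.
Using column 2: 172 + 77 + 107 + 137 + ? → (5,2) = 635 − 493 = 142.
Column 5: 117 + 147 + 82 + 112 + ? = 635, so (3,5) = 177.
From row 3, 635 − (67 + 107 + 122 + 177) gives (3,4) = 162.
Row 5 needs 635; the known cells sum to 563, so (5,4) = 72.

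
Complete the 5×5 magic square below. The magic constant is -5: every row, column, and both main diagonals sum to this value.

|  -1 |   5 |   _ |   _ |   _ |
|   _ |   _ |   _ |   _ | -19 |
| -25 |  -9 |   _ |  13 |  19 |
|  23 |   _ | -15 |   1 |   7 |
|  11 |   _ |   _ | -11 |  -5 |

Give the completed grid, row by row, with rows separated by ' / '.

-1 5 21 -23 -7 / -13 3 9 15 -19 / -25 -9 -3 13 19 / 23 -21 -15 1 7 / 11 17 -17 -11 -5

From row 3, -5 − (-25 + (-9) + 13 + 19) gives (3,3) = -3.
Row 4 needs -5; the known cells sum to 16, so (4,2) = -21.
Column 1 must total -5; the given cells sum to 8, so (2,1) = -13.
Using column 5: -19 + 19 + 7 + (-5) + ? → (1,5) = -5 − 2 = -7.
The remaining cell in main diagonal is (2,2) = -5 − (-8) = 3.
Using anti-diagonal: -7 + (-3) + (-21) + 11 + ? → (2,4) = -5 − (-20) = 15.
Row 2: -13 + 3 + 15 + (-19) + ? = -5, so (2,3) = 9.
Column 2 needs -5; the known cells sum to -22, so (5,2) = 17.
Column 4 must total -5; the given cells sum to 18, so (1,4) = -23.
Row 1 must total -5; the given cells sum to -26, so (1,3) = 21.
Row 5 needs -5; the known cells sum to 12, so (5,3) = -17.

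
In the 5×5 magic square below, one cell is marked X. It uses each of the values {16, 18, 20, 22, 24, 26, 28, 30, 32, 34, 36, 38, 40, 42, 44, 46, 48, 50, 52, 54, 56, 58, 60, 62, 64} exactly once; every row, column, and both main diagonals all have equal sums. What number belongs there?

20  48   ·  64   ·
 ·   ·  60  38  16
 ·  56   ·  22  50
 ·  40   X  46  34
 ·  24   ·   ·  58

18

The 25 entries sum to 1000, so each line sums to 1000/5 = 200.
The remaining cell in column 2 is (2,2) = 200 − 168 = 32.
Column 4 must total 200; the given cells sum to 170, so (5,4) = 30.
The remaining cell in column 5 is (1,5) = 200 − 158 = 42.
Using main diagonal: 20 + 32 + 46 + 58 + ? → (3,3) = 200 − 156 = 44.
Anti-diagonal: 42 + 38 + 44 + 40 + ? = 200, so (5,1) = 36.
Row 1 must total 200; the given cells sum to 174, so (1,3) = 26.
From row 2, 200 − (32 + 60 + 38 + 16) gives (2,1) = 54.
Row 3 needs 200; the known cells sum to 172, so (3,1) = 28.
Row 5 must total 200; the given cells sum to 148, so (5,3) = 52.
From column 1, 200 − (20 + 54 + 28 + 36) gives (4,1) = 62.
Column 3 must total 200; the given cells sum to 182, so (4,3) = 18.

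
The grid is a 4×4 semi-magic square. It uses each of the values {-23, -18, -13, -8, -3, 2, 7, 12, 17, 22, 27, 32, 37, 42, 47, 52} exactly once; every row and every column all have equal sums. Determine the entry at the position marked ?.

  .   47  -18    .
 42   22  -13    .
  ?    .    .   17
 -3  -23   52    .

-8

The 16 entries sum to 232, so each line sums to 232/4 = 58.
Row 2 needs 58; the known cells sum to 51, so (2,4) = 7.
Row 4 must total 58; the given cells sum to 26, so (4,4) = 32.
The remaining cell in column 2 is (3,2) = 58 − 46 = 12.
Column 3 needs 58; the known cells sum to 21, so (3,3) = 37.
Using column 4: 7 + 17 + 32 + ? → (1,4) = 58 − 56 = 2.
Using row 1: 47 + (-18) + 2 + ? → (1,1) = 58 − 31 = 27.
The remaining cell in row 3 is (3,1) = 58 − 66 = -8.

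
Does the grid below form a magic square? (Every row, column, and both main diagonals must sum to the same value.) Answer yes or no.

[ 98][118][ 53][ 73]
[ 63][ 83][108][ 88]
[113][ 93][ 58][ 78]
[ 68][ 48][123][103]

Row 1: 98 + 118 + 53 + 73 = 342.
Row 2: 63 + 83 + 108 + 88 = 342.
Row 3: 113 + 93 + 58 + 78 = 342.
Row 4: 68 + 48 + 123 + 103 = 342.
Column 1: 98 + 63 + 113 + 68 = 342.
Column 2: 118 + 83 + 93 + 48 = 342.
Column 3: 53 + 108 + 58 + 123 = 342.
Column 4: 73 + 88 + 78 + 103 = 342.
Main diagonal: 98 + 83 + 58 + 103 = 342.
Anti-diagonal: 73 + 108 + 93 + 68 = 342.
All lines sum to 342.

Yes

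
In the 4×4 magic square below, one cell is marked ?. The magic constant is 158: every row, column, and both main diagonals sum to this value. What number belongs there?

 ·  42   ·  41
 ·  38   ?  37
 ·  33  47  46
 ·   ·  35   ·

40

Row 3 must total 158; the given cells sum to 126, so (3,1) = 32.
Column 2: 42 + 38 + 33 + ? = 158, so (4,2) = 45.
Column 4 must total 158; the given cells sum to 124, so (4,4) = 34.
The remaining cell in main diagonal is (1,1) = 158 − 119 = 39.
The remaining cell in row 1 is (1,3) = 158 − 122 = 36.
Row 4 must total 158; the given cells sum to 114, so (4,1) = 44.
The remaining cell in column 1 is (2,1) = 158 − 115 = 43.
From column 3, 158 − (36 + 47 + 35) gives (2,3) = 40.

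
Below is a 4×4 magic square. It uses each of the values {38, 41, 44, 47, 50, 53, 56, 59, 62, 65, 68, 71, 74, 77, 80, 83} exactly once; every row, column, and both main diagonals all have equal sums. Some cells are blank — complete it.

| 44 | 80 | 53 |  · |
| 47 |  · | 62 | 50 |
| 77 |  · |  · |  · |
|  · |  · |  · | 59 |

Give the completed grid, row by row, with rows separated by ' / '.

44 80 53 65 / 47 83 62 50 / 77 41 56 68 / 74 38 71 59

The 16 entries sum to 968, so each line sums to 968/4 = 242.
Row 1 must total 242; the given cells sum to 177, so (1,4) = 65.
From row 2, 242 − (47 + 62 + 50) gives (2,2) = 83.
Column 1 must total 242; the given cells sum to 168, so (4,1) = 74.
Column 4 must total 242; the given cells sum to 174, so (3,4) = 68.
Using main diagonal: 44 + 83 + 59 + ? → (3,3) = 242 − 186 = 56.
Anti-diagonal must total 242; the given cells sum to 201, so (3,2) = 41.
Using column 2: 80 + 83 + 41 + ? → (4,2) = 242 − 204 = 38.
From column 3, 242 − (53 + 62 + 56) gives (4,3) = 71.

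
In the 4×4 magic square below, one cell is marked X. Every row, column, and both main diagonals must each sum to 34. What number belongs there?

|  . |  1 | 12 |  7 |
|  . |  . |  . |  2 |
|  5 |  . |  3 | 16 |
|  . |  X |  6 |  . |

15

Row 1 needs 34; the known cells sum to 20, so (1,1) = 14.
Row 3 needs 34; the known cells sum to 24, so (3,2) = 10.
Column 3 needs 34; the known cells sum to 21, so (2,3) = 13.
Column 4 must total 34; the given cells sum to 25, so (4,4) = 9.
The remaining cell in main diagonal is (2,2) = 34 − 26 = 8.
Anti-diagonal: 7 + 13 + 10 + ? = 34, so (4,1) = 4.
Using row 2: 8 + 13 + 2 + ? → (2,1) = 34 − 23 = 11.
From row 4, 34 − (4 + 6 + 9) gives (4,2) = 15.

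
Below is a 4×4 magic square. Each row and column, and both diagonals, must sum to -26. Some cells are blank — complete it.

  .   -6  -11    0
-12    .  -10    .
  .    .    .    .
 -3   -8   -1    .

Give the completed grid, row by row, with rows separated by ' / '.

-9 -6 -11 0 / -12 1 -10 -5 / -2 -13 -4 -7 / -3 -8 -1 -14

Row 1 needs -26; the known cells sum to -17, so (1,1) = -9.
Row 4: -3 + (-8) + (-1) + ? = -26, so (4,4) = -14.
Column 1 needs -26; the known cells sum to -24, so (3,1) = -2.
The remaining cell in column 3 is (3,3) = -26 − (-22) = -4.
From main diagonal, -26 − (-9 + (-4) + (-14)) gives (2,2) = 1.
Anti-diagonal needs -26; the known cells sum to -13, so (3,2) = -13.
The remaining cell in row 2 is (2,4) = -26 − (-21) = -5.
Row 3 must total -26; the given cells sum to -19, so (3,4) = -7.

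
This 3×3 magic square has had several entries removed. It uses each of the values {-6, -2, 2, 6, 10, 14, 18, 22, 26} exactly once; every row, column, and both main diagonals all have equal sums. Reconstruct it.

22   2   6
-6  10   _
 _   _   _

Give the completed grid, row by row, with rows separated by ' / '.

22 2 6 / -6 10 26 / 14 18 -2

The 9 entries sum to 90, so each line sums to 90/3 = 30.
Row 2 needs 30; the known cells sum to 4, so (2,3) = 26.
The remaining cell in column 1 is (3,1) = 30 − 16 = 14.
Using column 2: 2 + 10 + ? → (3,2) = 30 − 12 = 18.
Using column 3: 6 + 26 + ? → (3,3) = 30 − 32 = -2.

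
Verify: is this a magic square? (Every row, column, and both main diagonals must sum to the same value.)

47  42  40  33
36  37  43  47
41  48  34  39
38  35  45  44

Row 1: 47 + 42 + 40 + 33 = 162.
Row 2: 36 + 37 + 43 + 47 = 163.
Row 3: 41 + 48 + 34 + 39 = 162.
Row 4: 38 + 35 + 45 + 44 = 162.
Column 1: 47 + 36 + 41 + 38 = 162.
Column 2: 42 + 37 + 48 + 35 = 162.
Column 3: 40 + 43 + 34 + 45 = 162.
Column 4: 33 + 47 + 39 + 44 = 163.
Main diagonal: 47 + 37 + 34 + 44 = 162.
Anti-diagonal: 33 + 43 + 48 + 38 = 162.

No — row 4 sums to 162 but row 2 sums to 163.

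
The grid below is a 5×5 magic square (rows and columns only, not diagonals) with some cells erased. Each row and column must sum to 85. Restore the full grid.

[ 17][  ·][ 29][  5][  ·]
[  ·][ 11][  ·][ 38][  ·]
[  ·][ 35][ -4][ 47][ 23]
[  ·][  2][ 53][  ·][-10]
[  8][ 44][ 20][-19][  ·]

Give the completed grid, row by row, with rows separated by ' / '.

Row 3 must total 85; the given cells sum to 101, so (3,1) = -16.
Row 5 must total 85; the given cells sum to 53, so (5,5) = 32.
Using column 2: 11 + 35 + 2 + 44 + ? → (1,2) = 85 − 92 = -7.
From column 3, 85 − (29 + (-4) + 53 + 20) gives (2,3) = -13.
The remaining cell in column 4 is (4,4) = 85 − 71 = 14.
Row 1 must total 85; the given cells sum to 44, so (1,5) = 41.
Using row 4: 2 + 53 + 14 + (-10) + ? → (4,1) = 85 − 59 = 26.
Using column 1: 17 + (-16) + 26 + 8 + ? → (2,1) = 85 − 35 = 50.
Using column 5: 41 + 23 + (-10) + 32 + ? → (2,5) = 85 − 86 = -1.

17 -7 29 5 41 / 50 11 -13 38 -1 / -16 35 -4 47 23 / 26 2 53 14 -10 / 8 44 20 -19 32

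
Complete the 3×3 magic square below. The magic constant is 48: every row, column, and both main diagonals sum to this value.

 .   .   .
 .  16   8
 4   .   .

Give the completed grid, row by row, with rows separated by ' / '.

Row 2: 16 + 8 + ? = 48, so (2,1) = 24.
From column 1, 48 − (24 + 4) gives (1,1) = 20.
Main diagonal must total 48; the given cells sum to 36, so (3,3) = 12.
Anti-diagonal: 16 + 4 + ? = 48, so (1,3) = 28.
From row 1, 48 − (20 + 28) gives (1,2) = 0.
From row 3, 48 − (4 + 12) gives (3,2) = 32.

20 0 28 / 24 16 8 / 4 32 12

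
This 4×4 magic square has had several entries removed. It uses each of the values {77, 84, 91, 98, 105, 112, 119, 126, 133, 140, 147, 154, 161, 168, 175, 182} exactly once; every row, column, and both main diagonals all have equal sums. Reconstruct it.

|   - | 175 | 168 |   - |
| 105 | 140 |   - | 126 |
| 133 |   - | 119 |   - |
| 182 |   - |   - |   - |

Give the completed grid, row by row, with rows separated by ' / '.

The 16 entries sum to 2072, so each line sums to 2072/4 = 518.
Row 2: 105 + 140 + 126 + ? = 518, so (2,3) = 147.
Column 1 must total 518; the given cells sum to 420, so (1,1) = 98.
Column 3: 168 + 147 + 119 + ? = 518, so (4,3) = 84.
Main diagonal must total 518; the given cells sum to 357, so (4,4) = 161.
From row 1, 518 − (98 + 175 + 168) gives (1,4) = 77.
The remaining cell in row 4 is (4,2) = 518 − 427 = 91.
The remaining cell in column 2 is (3,2) = 518 − 406 = 112.
Column 4 must total 518; the given cells sum to 364, so (3,4) = 154.

98 175 168 77 / 105 140 147 126 / 133 112 119 154 / 182 91 84 161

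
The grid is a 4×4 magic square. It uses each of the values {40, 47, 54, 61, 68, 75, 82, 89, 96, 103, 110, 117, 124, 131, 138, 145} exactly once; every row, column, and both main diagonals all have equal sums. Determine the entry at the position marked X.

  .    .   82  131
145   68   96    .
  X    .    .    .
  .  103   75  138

The 16 entries sum to 1480, so each line sums to 1480/4 = 370.
The remaining cell in row 2 is (2,4) = 370 − 309 = 61.
From row 4, 370 − (103 + 75 + 138) gives (4,1) = 54.
The remaining cell in column 3 is (3,3) = 370 − 253 = 117.
The remaining cell in column 4 is (3,4) = 370 − 330 = 40.
Using main diagonal: 68 + 117 + 138 + ? → (1,1) = 370 − 323 = 47.
Anti-diagonal needs 370; the known cells sum to 281, so (3,2) = 89.
Row 1: 47 + 82 + 131 + ? = 370, so (1,2) = 110.
Row 3 must total 370; the given cells sum to 246, so (3,1) = 124.

124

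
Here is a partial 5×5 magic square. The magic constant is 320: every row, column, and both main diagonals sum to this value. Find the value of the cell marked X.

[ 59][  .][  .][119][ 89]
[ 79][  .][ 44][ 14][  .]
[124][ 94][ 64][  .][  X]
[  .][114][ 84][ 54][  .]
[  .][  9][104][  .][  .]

From column 3, 320 − (44 + 64 + 84 + 104) gives (1,3) = 24.
The remaining cell in anti-diagonal is (5,1) = 320 − 281 = 39.
Row 1 needs 320; the known cells sum to 291, so (1,2) = 29.
Column 1 must total 320; the given cells sum to 301, so (4,1) = 19.
Column 2: 29 + 94 + 114 + 9 + ? = 320, so (2,2) = 74.
Main diagonal needs 320; the known cells sum to 251, so (5,5) = 69.
Using row 2: 79 + 74 + 44 + 14 + ? → (2,5) = 320 − 211 = 109.
Row 4 must total 320; the given cells sum to 271, so (4,5) = 49.
Row 5 needs 320; the known cells sum to 221, so (5,4) = 99.
The remaining cell in column 4 is (3,4) = 320 − 286 = 34.
The remaining cell in column 5 is (3,5) = 320 − 316 = 4.

4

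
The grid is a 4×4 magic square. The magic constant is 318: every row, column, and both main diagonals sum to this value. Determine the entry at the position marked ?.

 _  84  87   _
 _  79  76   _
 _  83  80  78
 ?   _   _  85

86

From row 3, 318 − (83 + 80 + 78) gives (3,1) = 77.
Column 2 must total 318; the given cells sum to 246, so (4,2) = 72.
The remaining cell in column 3 is (4,3) = 318 − 243 = 75.
Using main diagonal: 79 + 80 + 85 + ? → (1,1) = 318 − 244 = 74.
Row 1: 74 + 84 + 87 + ? = 318, so (1,4) = 73.
Row 4 needs 318; the known cells sum to 232, so (4,1) = 86.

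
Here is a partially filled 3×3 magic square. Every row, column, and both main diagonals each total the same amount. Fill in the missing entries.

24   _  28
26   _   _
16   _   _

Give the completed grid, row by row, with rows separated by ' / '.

Column 1 is already complete: 24 + 26 + 16 = 66, so that is the magic constant.
Row 1 needs 66; the known cells sum to 52, so (1,2) = 14.
The remaining cell in anti-diagonal is (2,2) = 66 − 44 = 22.
Row 2: 26 + 22 + ? = 66, so (2,3) = 18.
From column 2, 66 − (14 + 22) gives (3,2) = 30.
Using column 3: 28 + 18 + ? → (3,3) = 66 − 46 = 20.

24 14 28 / 26 22 18 / 16 30 20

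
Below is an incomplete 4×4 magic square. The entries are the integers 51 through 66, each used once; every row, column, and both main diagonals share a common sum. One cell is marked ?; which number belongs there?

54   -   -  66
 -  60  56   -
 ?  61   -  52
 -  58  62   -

The entries are 51 through 66, which sum to 936, so each line sums to 936/4 = 234.
Column 2 needs 234; the known cells sum to 179, so (1,2) = 55.
From anti-diagonal, 234 − (66 + 56 + 61) gives (4,1) = 51.
Using row 1: 54 + 55 + 66 + ? → (1,3) = 234 − 175 = 59.
Row 4: 51 + 58 + 62 + ? = 234, so (4,4) = 63.
Column 3 must total 234; the given cells sum to 177, so (3,3) = 57.
The remaining cell in column 4 is (2,4) = 234 − 181 = 53.
Using row 2: 60 + 56 + 53 + ? → (2,1) = 234 − 169 = 65.
From row 3, 234 − (61 + 57 + 52) gives (3,1) = 64.

64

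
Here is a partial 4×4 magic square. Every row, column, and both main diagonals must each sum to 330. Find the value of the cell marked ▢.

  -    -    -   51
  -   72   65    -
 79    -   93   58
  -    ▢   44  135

Row 3 must total 330; the given cells sum to 230, so (3,2) = 100.
Using column 3: 65 + 93 + 44 + ? → (1,3) = 330 − 202 = 128.
From column 4, 330 − (51 + 58 + 135) gives (2,4) = 86.
From main diagonal, 330 − (72 + 93 + 135) gives (1,1) = 30.
From anti-diagonal, 330 − (51 + 65 + 100) gives (4,1) = 114.
Using row 1: 30 + 128 + 51 + ? → (1,2) = 330 − 209 = 121.
Row 2: 72 + 65 + 86 + ? = 330, so (2,1) = 107.
From row 4, 330 − (114 + 44 + 135) gives (4,2) = 37.

37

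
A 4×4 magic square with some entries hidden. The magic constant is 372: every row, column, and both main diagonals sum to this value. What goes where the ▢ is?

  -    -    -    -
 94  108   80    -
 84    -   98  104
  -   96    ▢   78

Row 2 must total 372; the given cells sum to 282, so (2,4) = 90.
From row 3, 372 − (84 + 98 + 104) gives (3,2) = 86.
Using column 2: 108 + 86 + 96 + ? → (1,2) = 372 − 290 = 82.
Column 4 needs 372; the known cells sum to 272, so (1,4) = 100.
The remaining cell in main diagonal is (1,1) = 372 − 284 = 88.
From anti-diagonal, 372 − (100 + 80 + 86) gives (4,1) = 106.
Using row 1: 88 + 82 + 100 + ? → (1,3) = 372 − 270 = 102.
Using row 4: 106 + 96 + 78 + ? → (4,3) = 372 − 280 = 92.

92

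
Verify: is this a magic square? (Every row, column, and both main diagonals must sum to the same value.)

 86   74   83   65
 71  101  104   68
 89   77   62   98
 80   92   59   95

No — anti-diagonal sums to 326 but row 2 sums to 344.

Row 1: 86 + 74 + 83 + 65 = 308.
Row 2: 71 + 101 + 104 + 68 = 344.
Row 3: 89 + 77 + 62 + 98 = 326.
Row 4: 80 + 92 + 59 + 95 = 326.
Column 1: 86 + 71 + 89 + 80 = 326.
Column 2: 74 + 101 + 77 + 92 = 344.
Column 3: 83 + 104 + 62 + 59 = 308.
Column 4: 65 + 68 + 98 + 95 = 326.
Main diagonal: 86 + 101 + 62 + 95 = 344.
Anti-diagonal: 65 + 104 + 77 + 80 = 326.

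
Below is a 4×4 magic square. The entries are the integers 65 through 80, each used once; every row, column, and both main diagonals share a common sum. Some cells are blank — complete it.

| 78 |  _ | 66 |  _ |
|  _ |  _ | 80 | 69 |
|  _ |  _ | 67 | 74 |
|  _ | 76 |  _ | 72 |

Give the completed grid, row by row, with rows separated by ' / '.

The entries are 65 through 80, which sum to 1160, so each line sums to 1160/4 = 290.
Column 3 must total 290; the given cells sum to 213, so (4,3) = 77.
Column 4 must total 290; the given cells sum to 215, so (1,4) = 75.
Main diagonal must total 290; the given cells sum to 217, so (2,2) = 73.
Row 1: 78 + 66 + 75 + ? = 290, so (1,2) = 71.
Row 2 must total 290; the given cells sum to 222, so (2,1) = 68.
From row 4, 290 − (76 + 77 + 72) gives (4,1) = 65.
From column 1, 290 − (78 + 68 + 65) gives (3,1) = 79.
From column 2, 290 − (71 + 73 + 76) gives (3,2) = 70.

78 71 66 75 / 68 73 80 69 / 79 70 67 74 / 65 76 77 72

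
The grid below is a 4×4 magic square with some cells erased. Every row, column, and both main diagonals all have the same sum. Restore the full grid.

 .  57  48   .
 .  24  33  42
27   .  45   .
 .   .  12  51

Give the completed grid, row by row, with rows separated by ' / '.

18 57 48 15 / 39 24 33 42 / 27 36 45 30 / 54 21 12 51

Column 3 is already complete: 48 + 33 + 45 + 12 = 138, so that is the magic constant.
Using row 2: 24 + 33 + 42 + ? → (2,1) = 138 − 99 = 39.
Using main diagonal: 24 + 45 + 51 + ? → (1,1) = 138 − 120 = 18.
From row 1, 138 − (18 + 57 + 48) gives (1,4) = 15.
The remaining cell in column 1 is (4,1) = 138 − 84 = 54.
The remaining cell in column 4 is (3,4) = 138 − 108 = 30.
Anti-diagonal: 15 + 33 + 54 + ? = 138, so (3,2) = 36.
Row 4 needs 138; the known cells sum to 117, so (4,2) = 21.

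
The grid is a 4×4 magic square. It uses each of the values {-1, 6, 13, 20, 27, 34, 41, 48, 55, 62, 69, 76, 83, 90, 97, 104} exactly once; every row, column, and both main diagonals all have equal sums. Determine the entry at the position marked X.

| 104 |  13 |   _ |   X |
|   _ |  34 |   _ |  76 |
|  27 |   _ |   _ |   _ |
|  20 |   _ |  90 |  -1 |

The 16 entries sum to 824, so each line sums to 824/4 = 206.
Row 4: 20 + 90 + (-1) + ? = 206, so (4,2) = 97.
Using column 1: 104 + 27 + 20 + ? → (2,1) = 206 − 151 = 55.
The remaining cell in column 2 is (3,2) = 206 − 144 = 62.
From main diagonal, 206 − (104 + 34 + (-1)) gives (3,3) = 69.
From row 2, 206 − (55 + 34 + 76) gives (2,3) = 41.
Row 3: 27 + 62 + 69 + ? = 206, so (3,4) = 48.
Column 3 needs 206; the known cells sum to 200, so (1,3) = 6.
Column 4: 76 + 48 + (-1) + ? = 206, so (1,4) = 83.

83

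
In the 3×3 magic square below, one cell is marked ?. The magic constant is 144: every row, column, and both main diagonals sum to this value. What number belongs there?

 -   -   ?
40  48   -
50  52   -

46

Row 2 must total 144; the given cells sum to 88, so (2,3) = 56.
Row 3 must total 144; the given cells sum to 102, so (3,3) = 42.
Using column 1: 40 + 50 + ? → (1,1) = 144 − 90 = 54.
Using column 2: 48 + 52 + ? → (1,2) = 144 − 100 = 44.
Column 3 must total 144; the given cells sum to 98, so (1,3) = 46.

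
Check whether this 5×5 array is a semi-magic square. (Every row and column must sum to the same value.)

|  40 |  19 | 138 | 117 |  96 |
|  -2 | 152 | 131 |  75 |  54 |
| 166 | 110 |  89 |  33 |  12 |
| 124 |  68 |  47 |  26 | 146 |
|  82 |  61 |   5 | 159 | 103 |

Row 1: 40 + 19 + 138 + 117 + 96 = 410.
Row 2: -2 + 152 + 131 + 75 + 54 = 410.
Row 3: 166 + 110 + 89 + 33 + 12 = 410.
Row 4: 124 + 68 + 47 + 26 + 146 = 411.
Row 5: 82 + 61 + 5 + 159 + 103 = 410.
Column 1: 40 + (-2) + 166 + 124 + 82 = 410.
Column 2: 19 + 152 + 110 + 68 + 61 = 410.
Column 3: 138 + 131 + 89 + 47 + 5 = 410.
Column 4: 117 + 75 + 33 + 26 + 159 = 410.
Column 5: 96 + 54 + 12 + 146 + 103 = 411.

No — row 1 sums to 410 but row 4 sums to 411.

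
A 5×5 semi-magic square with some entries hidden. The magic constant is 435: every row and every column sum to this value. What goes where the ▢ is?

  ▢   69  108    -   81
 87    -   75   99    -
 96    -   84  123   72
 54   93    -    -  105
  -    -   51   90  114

From row 3, 435 − (96 + 84 + 123 + 72) gives (3,2) = 60.
Column 3 needs 435; the known cells sum to 318, so (4,3) = 117.
Column 5 must total 435; the given cells sum to 372, so (2,5) = 63.
Using row 2: 87 + 75 + 99 + 63 + ? → (2,2) = 435 − 324 = 111.
Row 4: 54 + 93 + 117 + 105 + ? = 435, so (4,4) = 66.
Column 2 needs 435; the known cells sum to 333, so (5,2) = 102.
Using column 4: 99 + 123 + 66 + 90 + ? → (1,4) = 435 − 378 = 57.
Row 1: 69 + 108 + 57 + 81 + ? = 435, so (1,1) = 120.

120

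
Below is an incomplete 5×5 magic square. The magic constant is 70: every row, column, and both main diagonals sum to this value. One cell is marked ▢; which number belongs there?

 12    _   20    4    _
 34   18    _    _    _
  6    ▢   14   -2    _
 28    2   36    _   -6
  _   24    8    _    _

Row 4 needs 70; the known cells sum to 60, so (4,4) = 10.
Column 1 must total 70; the given cells sum to 80, so (5,1) = -10.
From column 3, 70 − (20 + 14 + 36 + 8) gives (2,3) = -8.
From main diagonal, 70 − (12 + 18 + 14 + 10) gives (5,5) = 16.
From row 5, 70 − (-10 + 24 + 8 + 16) gives (5,4) = 32.
The remaining cell in column 4 is (2,4) = 70 − 44 = 26.
Anti-diagonal must total 70; the given cells sum to 32, so (1,5) = 38.
From row 1, 70 − (12 + 20 + 4 + 38) gives (1,2) = -4.
Row 2: 34 + 18 + (-8) + 26 + ? = 70, so (2,5) = 0.
Using column 2: -4 + 18 + 2 + 24 + ? → (3,2) = 70 − 40 = 30.

30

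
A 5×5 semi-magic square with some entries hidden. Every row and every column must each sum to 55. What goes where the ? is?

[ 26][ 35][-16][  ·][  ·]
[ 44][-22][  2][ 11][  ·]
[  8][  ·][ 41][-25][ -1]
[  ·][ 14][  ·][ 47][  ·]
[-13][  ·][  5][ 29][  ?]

38

Using row 2: 44 + (-22) + 2 + 11 + ? → (2,5) = 55 − 35 = 20.
From row 3, 55 − (8 + 41 + (-25) + (-1)) gives (3,2) = 32.
Column 1 must total 55; the given cells sum to 65, so (4,1) = -10.
The remaining cell in column 2 is (5,2) = 55 − 59 = -4.
From column 3, 55 − (-16 + 2 + 41 + 5) gives (4,3) = 23.
From column 4, 55 − (11 + (-25) + 47 + 29) gives (1,4) = -7.
Row 1: 26 + 35 + (-16) + (-7) + ? = 55, so (1,5) = 17.
Using row 4: -10 + 14 + 23 + 47 + ? → (4,5) = 55 − 74 = -19.
Row 5: -13 + (-4) + 5 + 29 + ? = 55, so (5,5) = 38.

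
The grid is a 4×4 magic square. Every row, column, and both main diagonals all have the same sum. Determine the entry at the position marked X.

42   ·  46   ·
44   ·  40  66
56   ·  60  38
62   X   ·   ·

Column 1 is complete and sums to 204; that is the magic constant.
From row 2, 204 − (44 + 40 + 66) gives (2,2) = 54.
Row 3 needs 204; the known cells sum to 154, so (3,2) = 50.
The remaining cell in column 3 is (4,3) = 204 − 146 = 58.
Main diagonal: 42 + 54 + 60 + ? = 204, so (4,4) = 48.
Anti-diagonal must total 204; the given cells sum to 152, so (1,4) = 52.
From row 1, 204 − (42 + 46 + 52) gives (1,2) = 64.
Row 4 must total 204; the given cells sum to 168, so (4,2) = 36.

36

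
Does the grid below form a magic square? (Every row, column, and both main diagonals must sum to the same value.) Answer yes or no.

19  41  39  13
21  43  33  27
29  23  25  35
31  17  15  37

Row 1: 19 + 41 + 39 + 13 = 112.
Row 2: 21 + 43 + 33 + 27 = 124.
Row 3: 29 + 23 + 25 + 35 = 112.
Row 4: 31 + 17 + 15 + 37 = 100.
Column 1: 19 + 21 + 29 + 31 = 100.
Column 2: 41 + 43 + 23 + 17 = 124.
Column 3: 39 + 33 + 25 + 15 = 112.
Column 4: 13 + 27 + 35 + 37 = 112.
Main diagonal: 19 + 43 + 25 + 37 = 124.
Anti-diagonal: 13 + 33 + 23 + 31 = 100.

No — column 3 sums to 112 but row 2 sums to 124.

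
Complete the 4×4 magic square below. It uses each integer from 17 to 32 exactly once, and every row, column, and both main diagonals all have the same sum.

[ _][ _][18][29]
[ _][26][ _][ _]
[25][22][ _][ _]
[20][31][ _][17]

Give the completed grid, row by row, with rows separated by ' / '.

The entries are 17 through 32, which sum to 392, so each line sums to 392/4 = 98.
Row 4 must total 98; the given cells sum to 68, so (4,3) = 30.
Column 2: 26 + 22 + 31 + ? = 98, so (1,2) = 19.
Using anti-diagonal: 29 + 22 + 20 + ? → (2,3) = 98 − 71 = 27.
Row 1: 19 + 18 + 29 + ? = 98, so (1,1) = 32.
Column 1: 32 + 25 + 20 + ? = 98, so (2,1) = 21.
Using column 3: 18 + 27 + 30 + ? → (3,3) = 98 − 75 = 23.
Row 2 needs 98; the known cells sum to 74, so (2,4) = 24.
Row 3: 25 + 22 + 23 + ? = 98, so (3,4) = 28.

32 19 18 29 / 21 26 27 24 / 25 22 23 28 / 20 31 30 17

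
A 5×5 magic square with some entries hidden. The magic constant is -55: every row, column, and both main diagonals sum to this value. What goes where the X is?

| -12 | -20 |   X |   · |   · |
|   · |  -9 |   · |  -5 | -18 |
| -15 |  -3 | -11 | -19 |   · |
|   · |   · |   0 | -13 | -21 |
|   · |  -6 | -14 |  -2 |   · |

Row 3 must total -55; the given cells sum to -48, so (3,5) = -7.
From column 2, -55 − (-20 + (-9) + (-3) + (-6)) gives (4,2) = -17.
Column 4 needs -55; the known cells sum to -39, so (1,4) = -16.
Main diagonal must total -55; the given cells sum to -45, so (5,5) = -10.
Row 4 must total -55; the given cells sum to -51, so (4,1) = -4.
The remaining cell in row 5 is (5,1) = -55 − (-32) = -23.
Column 1: -12 + (-15) + (-4) + (-23) + ? = -55, so (2,1) = -1.
Column 5: -18 + (-7) + (-21) + (-10) + ? = -55, so (1,5) = 1.
Row 1 must total -55; the given cells sum to -47, so (1,3) = -8.

-8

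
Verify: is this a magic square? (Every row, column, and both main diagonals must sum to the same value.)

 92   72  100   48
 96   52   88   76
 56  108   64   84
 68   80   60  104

Yes

Row 1: 92 + 72 + 100 + 48 = 312.
Row 2: 96 + 52 + 88 + 76 = 312.
Row 3: 56 + 108 + 64 + 84 = 312.
Row 4: 68 + 80 + 60 + 104 = 312.
Column 1: 92 + 96 + 56 + 68 = 312.
Column 2: 72 + 52 + 108 + 80 = 312.
Column 3: 100 + 88 + 64 + 60 = 312.
Column 4: 48 + 76 + 84 + 104 = 312.
Main diagonal: 92 + 52 + 64 + 104 = 312.
Anti-diagonal: 48 + 88 + 108 + 68 = 312.
All lines sum to 312.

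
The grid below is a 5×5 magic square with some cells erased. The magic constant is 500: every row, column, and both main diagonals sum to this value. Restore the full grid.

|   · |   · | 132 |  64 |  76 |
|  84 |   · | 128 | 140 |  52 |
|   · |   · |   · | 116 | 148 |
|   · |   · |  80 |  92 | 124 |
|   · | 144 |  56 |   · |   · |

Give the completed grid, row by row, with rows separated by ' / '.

108 120 132 64 76 / 84 96 128 140 52 / 60 72 104 116 148 / 136 68 80 92 124 / 112 144 56 88 100

Using row 2: 84 + 128 + 140 + 52 + ? → (2,2) = 500 − 404 = 96.
Using column 3: 132 + 128 + 80 + 56 + ? → (3,3) = 500 − 396 = 104.
Column 4 needs 500; the known cells sum to 412, so (5,4) = 88.
The remaining cell in column 5 is (5,5) = 500 − 400 = 100.
Main diagonal: 96 + 104 + 92 + 100 + ? = 500, so (1,1) = 108.
Row 1 must total 500; the given cells sum to 380, so (1,2) = 120.
The remaining cell in row 5 is (5,1) = 500 − 388 = 112.
Using anti-diagonal: 76 + 140 + 104 + 112 + ? → (4,2) = 500 − 432 = 68.
From row 4, 500 − (68 + 80 + 92 + 124) gives (4,1) = 136.
Column 1 must total 500; the given cells sum to 440, so (3,1) = 60.
Column 2 must total 500; the given cells sum to 428, so (3,2) = 72.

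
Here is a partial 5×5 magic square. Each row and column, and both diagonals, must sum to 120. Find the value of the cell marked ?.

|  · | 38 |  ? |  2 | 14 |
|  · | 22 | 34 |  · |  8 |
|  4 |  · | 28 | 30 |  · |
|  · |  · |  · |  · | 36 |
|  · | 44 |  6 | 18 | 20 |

Row 5: 44 + 6 + 18 + 20 + ? = 120, so (5,1) = 32.
The remaining cell in column 5 is (3,5) = 120 − 78 = 42.
The remaining cell in row 3 is (3,2) = 120 − 104 = 16.
The remaining cell in column 2 is (4,2) = 120 − 120 = 0.
From anti-diagonal, 120 − (14 + 28 + 0 + 32) gives (2,4) = 46.
Row 2 must total 120; the given cells sum to 110, so (2,1) = 10.
Column 4 must total 120; the given cells sum to 96, so (4,4) = 24.
Main diagonal must total 120; the given cells sum to 94, so (1,1) = 26.
Row 1: 26 + 38 + 2 + 14 + ? = 120, so (1,3) = 40.

40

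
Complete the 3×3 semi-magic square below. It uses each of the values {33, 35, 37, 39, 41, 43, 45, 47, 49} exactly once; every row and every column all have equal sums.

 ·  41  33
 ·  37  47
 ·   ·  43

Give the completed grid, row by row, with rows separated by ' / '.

The 9 entries sum to 369, so each line sums to 369/3 = 123.
Using row 1: 41 + 33 + ? → (1,1) = 123 − 74 = 49.
The remaining cell in row 2 is (2,1) = 123 − 84 = 39.
From column 1, 123 − (49 + 39) gives (3,1) = 35.
Column 2: 41 + 37 + ? = 123, so (3,2) = 45.

49 41 33 / 39 37 47 / 35 45 43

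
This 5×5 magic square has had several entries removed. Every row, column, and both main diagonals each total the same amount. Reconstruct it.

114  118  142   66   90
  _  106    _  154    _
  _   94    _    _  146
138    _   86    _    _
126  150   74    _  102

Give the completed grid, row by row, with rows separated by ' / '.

114 118 142 66 90 / 82 106 130 154 58 / 70 94 98 122 146 / 138 62 86 110 134 / 126 150 74 78 102

Row 1 is already complete: 114 + 118 + 142 + 66 + 90 = 530, so that is the magic constant.
Using row 5: 126 + 150 + 74 + 102 + ? → (5,4) = 530 − 452 = 78.
Column 2 needs 530; the known cells sum to 468, so (4,2) = 62.
The remaining cell in anti-diagonal is (3,3) = 530 − 432 = 98.
Column 3 needs 530; the known cells sum to 400, so (2,3) = 130.
Main diagonal must total 530; the given cells sum to 420, so (4,4) = 110.
Row 4 must total 530; the given cells sum to 396, so (4,5) = 134.
Column 4 must total 530; the given cells sum to 408, so (3,4) = 122.
Column 5 must total 530; the given cells sum to 472, so (2,5) = 58.
The remaining cell in row 2 is (2,1) = 530 − 448 = 82.
The remaining cell in row 3 is (3,1) = 530 − 460 = 70.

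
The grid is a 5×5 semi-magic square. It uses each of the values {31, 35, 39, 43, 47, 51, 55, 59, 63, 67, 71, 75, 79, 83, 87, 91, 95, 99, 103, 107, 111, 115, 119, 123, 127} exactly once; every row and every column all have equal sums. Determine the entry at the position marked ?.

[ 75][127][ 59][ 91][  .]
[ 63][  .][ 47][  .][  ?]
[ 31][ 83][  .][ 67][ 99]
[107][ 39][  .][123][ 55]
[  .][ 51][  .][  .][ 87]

The 25 entries sum to 1975, so each line sums to 1975/5 = 395.
Using row 1: 75 + 127 + 59 + 91 + ? → (1,5) = 395 − 352 = 43.
Row 3 must total 395; the given cells sum to 280, so (3,3) = 115.
The remaining cell in row 4 is (4,3) = 395 − 324 = 71.
Using column 1: 75 + 63 + 31 + 107 + ? → (5,1) = 395 − 276 = 119.
The remaining cell in column 2 is (2,2) = 395 − 300 = 95.
Using column 3: 59 + 47 + 115 + 71 + ? → (5,3) = 395 − 292 = 103.
Column 5: 43 + 99 + 55 + 87 + ? = 395, so (2,5) = 111.

111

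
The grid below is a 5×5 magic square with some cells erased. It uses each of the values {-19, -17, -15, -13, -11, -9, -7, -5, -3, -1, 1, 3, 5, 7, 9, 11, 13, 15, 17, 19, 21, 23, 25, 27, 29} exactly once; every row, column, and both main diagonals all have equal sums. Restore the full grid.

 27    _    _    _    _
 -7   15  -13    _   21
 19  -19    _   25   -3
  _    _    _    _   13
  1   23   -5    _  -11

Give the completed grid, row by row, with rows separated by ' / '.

27 -1 11 -17 5 / -7 15 -13 9 21 / 19 -19 3 25 -3 / -15 7 29 -9 13 / 1 23 -5 17 -11

The 25 entries sum to 125, so each line sums to 125/5 = 25.
Using row 2: -7 + 15 + (-13) + 21 + ? → (2,4) = 25 − 16 = 9.
Row 3 needs 25; the known cells sum to 22, so (3,3) = 3.
Row 5 must total 25; the given cells sum to 8, so (5,4) = 17.
Column 1 needs 25; the known cells sum to 40, so (4,1) = -15.
Column 5: 21 + (-3) + 13 + (-11) + ? = 25, so (1,5) = 5.
From main diagonal, 25 − (27 + 15 + 3 + (-11)) gives (4,4) = -9.
From anti-diagonal, 25 − (5 + 9 + 3 + 1) gives (4,2) = 7.
From row 4, 25 − (-15 + 7 + (-9) + 13) gives (4,3) = 29.
Column 2 must total 25; the given cells sum to 26, so (1,2) = -1.
Using column 3: -13 + 3 + 29 + (-5) + ? → (1,3) = 25 − 14 = 11.
Using column 4: 9 + 25 + (-9) + 17 + ? → (1,4) = 25 − 42 = -17.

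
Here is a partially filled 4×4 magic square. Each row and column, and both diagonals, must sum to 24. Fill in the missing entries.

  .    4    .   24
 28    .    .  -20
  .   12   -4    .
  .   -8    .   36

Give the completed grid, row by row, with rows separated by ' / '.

Column 2 needs 24; the known cells sum to 8, so (2,2) = 16.
From column 4, 24 − (24 + (-20) + 36) gives (3,4) = -16.
From main diagonal, 24 − (16 + (-4) + 36) gives (1,1) = -24.
The remaining cell in row 1 is (1,3) = 24 − 4 = 20.
Using row 2: 28 + 16 + (-20) + ? → (2,3) = 24 − 24 = 0.
Row 3 needs 24; the known cells sum to -8, so (3,1) = 32.
Column 1 must total 24; the given cells sum to 36, so (4,1) = -12.
Column 3: 20 + 0 + (-4) + ? = 24, so (4,3) = 8.

-24 4 20 24 / 28 16 0 -20 / 32 12 -4 -16 / -12 -8 8 36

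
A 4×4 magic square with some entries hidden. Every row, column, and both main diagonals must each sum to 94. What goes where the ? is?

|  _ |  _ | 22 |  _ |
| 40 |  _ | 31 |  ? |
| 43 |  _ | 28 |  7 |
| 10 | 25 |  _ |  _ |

4

Row 3 needs 94; the known cells sum to 78, so (3,2) = 16.
Column 1 needs 94; the known cells sum to 93, so (1,1) = 1.
Column 3 must total 94; the given cells sum to 81, so (4,3) = 13.
Anti-diagonal needs 94; the known cells sum to 57, so (1,4) = 37.
Row 1: 1 + 22 + 37 + ? = 94, so (1,2) = 34.
The remaining cell in row 4 is (4,4) = 94 − 48 = 46.
From column 2, 94 − (34 + 16 + 25) gives (2,2) = 19.
From column 4, 94 − (37 + 7 + 46) gives (2,4) = 4.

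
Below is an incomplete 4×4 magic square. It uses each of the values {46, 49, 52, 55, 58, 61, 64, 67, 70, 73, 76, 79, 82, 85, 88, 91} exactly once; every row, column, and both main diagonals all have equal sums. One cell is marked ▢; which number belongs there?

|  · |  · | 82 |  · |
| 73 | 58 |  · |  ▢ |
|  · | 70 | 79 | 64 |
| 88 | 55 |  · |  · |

The 16 entries sum to 1096, so each line sums to 1096/4 = 274.
Using row 3: 70 + 79 + 64 + ? → (3,1) = 274 − 213 = 61.
Column 1 must total 274; the given cells sum to 222, so (1,1) = 52.
Using column 2: 58 + 70 + 55 + ? → (1,2) = 274 − 183 = 91.
Using main diagonal: 52 + 58 + 79 + ? → (4,4) = 274 − 189 = 85.
Using row 1: 52 + 91 + 82 + ? → (1,4) = 274 − 225 = 49.
Row 4 must total 274; the given cells sum to 228, so (4,3) = 46.
Using column 3: 82 + 79 + 46 + ? → (2,3) = 274 − 207 = 67.
Column 4 needs 274; the known cells sum to 198, so (2,4) = 76.

76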